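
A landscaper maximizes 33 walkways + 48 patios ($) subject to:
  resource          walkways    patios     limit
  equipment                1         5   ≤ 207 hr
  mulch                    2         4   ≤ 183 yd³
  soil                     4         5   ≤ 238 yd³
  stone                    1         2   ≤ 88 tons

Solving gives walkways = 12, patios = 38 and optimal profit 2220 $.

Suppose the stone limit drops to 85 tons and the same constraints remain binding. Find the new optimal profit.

Check each constraint at x*: equipment 202/207 (slack 5); mulch 176/183 (slack 7); soil 238/238 (tight); stone 88/88 (tight).
Slack constraints have shadow price 0 (complementary slackness).
From A_Bᵀ y = c: 4·y_soil + 1·y_stone = 33; 5·y_soil + 2·y_stone = 48.
→ y_soil = 6 and y_stone = 9.
Δz = y_stone·Δb = 9 × (-3) = -27, so new z* = 2220 − 27 = 2193.

2193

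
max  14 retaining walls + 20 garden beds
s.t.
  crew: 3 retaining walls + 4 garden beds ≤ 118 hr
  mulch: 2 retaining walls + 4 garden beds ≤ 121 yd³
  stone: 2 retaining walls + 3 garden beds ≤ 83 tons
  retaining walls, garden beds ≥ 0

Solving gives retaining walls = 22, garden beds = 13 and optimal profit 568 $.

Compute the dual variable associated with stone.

4

Binding: crew and stone. Non-binding: mulch (25 unused).
Since mulch is not tight, its dual is 0.
The binding rows give the dual system: 3·y_crew + 2·y_stone = 14 and 4·y_crew + 3·y_stone = 20.
This yields shadow prices y_crew = 2, y_stone = 4.
Shadow price of stone = 4.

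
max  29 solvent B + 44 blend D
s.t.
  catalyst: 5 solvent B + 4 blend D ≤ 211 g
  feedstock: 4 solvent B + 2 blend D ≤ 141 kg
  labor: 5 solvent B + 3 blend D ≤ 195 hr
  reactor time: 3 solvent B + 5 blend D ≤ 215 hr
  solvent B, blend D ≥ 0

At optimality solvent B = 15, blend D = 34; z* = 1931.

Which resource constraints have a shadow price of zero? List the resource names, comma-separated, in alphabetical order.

feedstock, labor

catalyst: 211/211 (binding)
feedstock: 128/141 (slack 13)
labor: 177/195 (slack 18)
reactor time: 215/215 (binding)
By complementary slackness, a constraint with positive slack has shadow price 0 → feedstock, labor.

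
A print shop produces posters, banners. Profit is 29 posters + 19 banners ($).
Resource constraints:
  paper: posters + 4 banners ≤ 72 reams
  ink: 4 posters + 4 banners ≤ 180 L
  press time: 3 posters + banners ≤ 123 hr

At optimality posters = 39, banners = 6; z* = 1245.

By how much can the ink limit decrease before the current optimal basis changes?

Binding constraints: ink, press time. The basis is B = [[4,4],[3,1]] with det -8.
Per unit decrease in ink, x* moves by d = (0.125, -0.375).
The basis stays optimal until banners reaches 0; allowable decrease = 16 L.

16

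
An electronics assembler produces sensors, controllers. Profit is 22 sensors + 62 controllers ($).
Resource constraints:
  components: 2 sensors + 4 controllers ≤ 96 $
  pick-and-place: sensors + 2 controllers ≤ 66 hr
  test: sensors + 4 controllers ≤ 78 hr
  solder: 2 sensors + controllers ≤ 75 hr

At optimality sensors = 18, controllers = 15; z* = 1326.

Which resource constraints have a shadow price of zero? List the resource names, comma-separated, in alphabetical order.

pick-and-place, solder

components: 96/96 (binding)
pick-and-place: 48/66 (slack 18)
test: 78/78 (binding)
solder: 51/75 (slack 24)
By complementary slackness, a constraint with positive slack has shadow price 0 → pick-and-place, solder.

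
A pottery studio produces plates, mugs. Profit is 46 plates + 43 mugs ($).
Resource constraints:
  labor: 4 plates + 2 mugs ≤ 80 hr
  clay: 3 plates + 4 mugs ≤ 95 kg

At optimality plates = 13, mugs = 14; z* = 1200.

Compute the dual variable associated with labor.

5.5

Check each constraint at x*: labor 80/80 (tight); clay 95/95 (tight).
Dual feasibility on the basic columns requires 4·y_labor + 3·y_clay = 46, 2·y_labor + 4·y_clay = 43.
This yields shadow prices y_labor = 5.5, y_clay = 8.
Shadow price of labor = 5.5.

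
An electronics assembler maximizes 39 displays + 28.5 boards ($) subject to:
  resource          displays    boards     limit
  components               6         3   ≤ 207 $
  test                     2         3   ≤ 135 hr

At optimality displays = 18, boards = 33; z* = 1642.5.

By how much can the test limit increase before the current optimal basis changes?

Binding constraints: components, test. The basis is B = [[6,3],[2,3]] with det 12.
Per unit increase in test, x* moves by d = (-0.25, 0.5).
The basis stays optimal until displays reaches 0; allowable increase = 72 hr.

72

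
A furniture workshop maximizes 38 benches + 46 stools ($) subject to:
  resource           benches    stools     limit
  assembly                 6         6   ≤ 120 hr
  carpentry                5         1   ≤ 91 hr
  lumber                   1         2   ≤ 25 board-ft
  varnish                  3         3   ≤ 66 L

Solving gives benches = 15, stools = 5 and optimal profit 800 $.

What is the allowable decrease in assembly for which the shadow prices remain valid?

Binding constraints: assembly, lumber. The basis is B = [[6,6],[1,2]] with det 6.
Per unit decrease in assembly, x* moves by d = (-0.3333, 0.1667).
The basis stays optimal until benches reaches 0; allowable decrease = 45 hr.

45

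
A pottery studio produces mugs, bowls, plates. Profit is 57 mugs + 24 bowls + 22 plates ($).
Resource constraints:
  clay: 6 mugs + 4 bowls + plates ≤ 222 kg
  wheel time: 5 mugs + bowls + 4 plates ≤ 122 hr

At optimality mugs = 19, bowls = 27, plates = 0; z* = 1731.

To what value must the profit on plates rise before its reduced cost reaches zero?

28.5

At the optimum: clay uses 222 of 222 (binding); wheel time uses 122 of 122 (binding).
The binding rows give the dual system: 6·y_clay + 5·y_wheel time = 57 and 4·y_clay + 1·y_wheel time = 24.
Solving: y_clay = 4.5, y_wheel time = 6.
plates enters the basis when its profit ≥ yᵀa₃ = 4.5·1 + 6·4 = 28.5.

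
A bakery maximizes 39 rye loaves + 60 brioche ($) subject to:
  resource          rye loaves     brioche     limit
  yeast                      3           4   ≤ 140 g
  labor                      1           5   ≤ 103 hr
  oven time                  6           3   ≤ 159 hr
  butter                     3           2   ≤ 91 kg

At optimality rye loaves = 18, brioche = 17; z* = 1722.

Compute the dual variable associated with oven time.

5

Binding: labor and oven time. Non-binding: yeast (18 unused), butter (3 unused).
By complementary slackness, y = 0 for the non-binding constraints.
From A_Bᵀ y = c: 1·y_labor + 6·y_oven time = 39; 5·y_labor + 3·y_oven time = 60.
→ y_labor = 9 and y_oven time = 5.
Shadow price of oven time = 5.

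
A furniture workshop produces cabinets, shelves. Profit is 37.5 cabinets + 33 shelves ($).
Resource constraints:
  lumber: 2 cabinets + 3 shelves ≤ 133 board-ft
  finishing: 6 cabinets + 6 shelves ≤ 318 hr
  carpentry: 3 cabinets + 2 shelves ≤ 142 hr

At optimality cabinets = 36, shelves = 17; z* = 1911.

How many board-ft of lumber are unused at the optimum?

lumber used = 2·36 + 3·17 = 123; slack = 133 − 123 = 10.

10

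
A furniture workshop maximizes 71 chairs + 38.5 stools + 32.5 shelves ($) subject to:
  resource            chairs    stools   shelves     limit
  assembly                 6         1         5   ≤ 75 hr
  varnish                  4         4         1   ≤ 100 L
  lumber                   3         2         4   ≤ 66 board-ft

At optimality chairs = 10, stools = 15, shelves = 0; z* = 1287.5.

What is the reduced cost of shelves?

-8

Binding: assembly and varnish. Non-binding: lumber (6 unused).
By complementary slackness, y = 0 for the non-binding constraint.
The binding rows give the dual system: 6·y_assembly + 4·y_varnish = 71 and 1·y_assembly + 4·y_varnish = 38.5.
This yields shadow prices y_assembly = 6.5, y_varnish = 8.
Reduced cost of shelves: c₃ − yᵀa₃ = 32.5 − (6.5·5 + 8·1) = 32.5 − 40.5 = -8.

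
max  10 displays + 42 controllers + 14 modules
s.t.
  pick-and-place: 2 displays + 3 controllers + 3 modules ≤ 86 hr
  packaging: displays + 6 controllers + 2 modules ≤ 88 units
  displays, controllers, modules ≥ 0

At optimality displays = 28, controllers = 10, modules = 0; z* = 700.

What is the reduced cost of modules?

-4

Both pick-and-place and packaging are binding at x*.
The binding rows give the dual system: 2·y_pick-and-place + 1·y_packaging = 10 and 3·y_pick-and-place + 6·y_packaging = 42.
This yields shadow prices y_pick-and-place = 2, y_packaging = 6.
Reduced cost of modules: c₃ − yᵀa₃ = 14 − (2·3 + 6·2) = 14 − 18 = -4.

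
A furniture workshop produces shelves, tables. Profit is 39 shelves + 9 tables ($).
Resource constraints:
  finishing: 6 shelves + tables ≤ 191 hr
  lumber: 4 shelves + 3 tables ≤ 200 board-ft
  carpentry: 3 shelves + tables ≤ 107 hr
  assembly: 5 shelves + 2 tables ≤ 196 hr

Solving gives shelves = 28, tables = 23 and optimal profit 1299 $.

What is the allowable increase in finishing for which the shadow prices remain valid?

Binding constraints: finishing, carpentry. The basis is B = [[6,1],[3,1]] with det 3.
Per unit increase in finishing, x* moves by d = (0.3333, -1).
The basis stays optimal until tables reaches 0; allowable increase = 23 hr.

23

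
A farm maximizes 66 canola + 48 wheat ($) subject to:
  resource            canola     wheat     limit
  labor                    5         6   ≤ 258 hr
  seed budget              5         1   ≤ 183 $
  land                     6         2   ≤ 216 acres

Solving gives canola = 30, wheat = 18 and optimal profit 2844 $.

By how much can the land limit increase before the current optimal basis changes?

Binding constraints: labor, land. The basis is B = [[5,6],[6,2]] with det -26.
Per unit increase in land, x* moves by d = (0.2308, -0.1923).
The basis stays optimal until seed budget becomes binding; allowable increase = 15.6 acres.

15.6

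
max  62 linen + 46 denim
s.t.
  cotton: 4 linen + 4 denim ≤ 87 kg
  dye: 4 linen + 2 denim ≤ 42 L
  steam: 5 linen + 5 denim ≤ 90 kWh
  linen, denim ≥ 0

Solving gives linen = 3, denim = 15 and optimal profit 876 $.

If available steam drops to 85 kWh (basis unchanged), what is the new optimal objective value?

At the optimum: cotton uses 72 of 87 (slack = 15); dye uses 42 of 42 (binding); steam uses 90 of 90 (binding).
Slack constraints have shadow price 0 (complementary slackness).
From A_Bᵀ y = c: 4·y_dye + 5·y_steam = 62; 2·y_dye + 5·y_steam = 46.
Solving: y_dye = 8, y_steam = 6.
Δz = y_steam·Δb = 6 × (-5) = -30, so new z* = 876 − 30 = 846.

846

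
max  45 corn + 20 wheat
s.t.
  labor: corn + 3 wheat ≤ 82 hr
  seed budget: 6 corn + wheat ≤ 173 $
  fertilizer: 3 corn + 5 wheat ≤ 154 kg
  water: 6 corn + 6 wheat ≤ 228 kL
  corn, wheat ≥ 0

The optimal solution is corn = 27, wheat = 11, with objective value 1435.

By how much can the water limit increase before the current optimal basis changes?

20

Binding constraints: seed budget, water. The basis is B = [[6,1],[6,6]] with det 30.
Per unit increase in water, x* moves by d = (-0.0333, 0.2).
The basis stays optimal until fertilizer becomes binding; allowable increase = 20 kL.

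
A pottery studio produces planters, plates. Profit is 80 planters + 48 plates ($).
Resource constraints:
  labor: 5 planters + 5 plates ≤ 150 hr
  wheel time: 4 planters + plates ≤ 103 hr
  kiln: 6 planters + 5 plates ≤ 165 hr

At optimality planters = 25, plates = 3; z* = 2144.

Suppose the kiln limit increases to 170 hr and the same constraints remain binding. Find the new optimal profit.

2184

Check each constraint at x*: labor 140/150 (slack 10); wheel time 103/103 (tight); kiln 165/165 (tight).
By complementary slackness, y = 0 for the non-binding constraint.
The binding rows give the dual system: 4·y_wheel time + 6·y_kiln = 80 and 1·y_wheel time + 5·y_kiln = 48.
→ y_wheel time = 8 and y_kiln = 8.
Δz = y_kiln·Δb = 8 × (5) = 40, so new z* = 2144 + 40 = 2184.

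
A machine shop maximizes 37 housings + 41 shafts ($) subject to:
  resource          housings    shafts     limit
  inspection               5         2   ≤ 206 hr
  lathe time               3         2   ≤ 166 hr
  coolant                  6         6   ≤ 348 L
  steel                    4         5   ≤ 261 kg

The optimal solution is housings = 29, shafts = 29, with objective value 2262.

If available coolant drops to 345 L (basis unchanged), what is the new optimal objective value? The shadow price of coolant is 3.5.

Δb = -3, so new z* = 2262 + (3.5)·(-3) = 2262 − 10.5 = 2251.5.

2251.5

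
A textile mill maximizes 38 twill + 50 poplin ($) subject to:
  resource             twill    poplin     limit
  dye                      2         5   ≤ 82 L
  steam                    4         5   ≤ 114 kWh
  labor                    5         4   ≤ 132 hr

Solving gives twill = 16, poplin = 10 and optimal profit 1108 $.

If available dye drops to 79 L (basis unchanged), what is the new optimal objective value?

1105

Check each constraint at x*: dye 82/82 (tight); steam 114/114 (tight); labor 120/132 (slack 12).
Since labor is not tight, its dual is 0.
From A_Bᵀ y = c: 2·y_dye + 4·y_steam = 38; 5·y_dye + 5·y_steam = 50.
Solving: y_dye = 1, y_steam = 9.
Δz = y_dye·Δb = 1 × (-3) = -3, so new z* = 1108 − 3 = 1105.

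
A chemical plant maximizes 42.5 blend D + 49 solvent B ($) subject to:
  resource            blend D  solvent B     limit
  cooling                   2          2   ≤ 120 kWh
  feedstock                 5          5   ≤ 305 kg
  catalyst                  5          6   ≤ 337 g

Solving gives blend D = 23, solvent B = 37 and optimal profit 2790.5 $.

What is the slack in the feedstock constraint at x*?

5

feedstock used = 5·23 + 5·37 = 300; slack = 305 − 300 = 5.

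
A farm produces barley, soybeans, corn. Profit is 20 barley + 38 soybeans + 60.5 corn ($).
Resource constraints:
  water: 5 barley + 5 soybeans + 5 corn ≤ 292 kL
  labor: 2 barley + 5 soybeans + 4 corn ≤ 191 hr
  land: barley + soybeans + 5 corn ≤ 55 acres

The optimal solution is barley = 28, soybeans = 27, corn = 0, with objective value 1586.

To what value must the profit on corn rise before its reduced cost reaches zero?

64

Check each constraint at x*: water 275/292 (slack 17); labor 191/191 (tight); land 55/55 (tight).
Slack constraints have shadow price 0 (complementary slackness).
Dual feasibility on the basic columns requires 2·y_labor + 1·y_land = 20, 5·y_labor + 1·y_land = 38.
→ y_labor = 6 and y_land = 8.
corn enters the basis when its profit ≥ yᵀa₃ = 6·4 + 8·5 = 64.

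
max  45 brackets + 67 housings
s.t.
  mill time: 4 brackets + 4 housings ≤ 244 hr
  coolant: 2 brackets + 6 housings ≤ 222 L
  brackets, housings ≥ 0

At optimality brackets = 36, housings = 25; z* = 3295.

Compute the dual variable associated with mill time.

Check each constraint at x*: mill time 244/244 (tight); coolant 222/222 (tight).
Dual feasibility on the basic columns requires 4·y_mill time + 2·y_coolant = 45, 4·y_mill time + 6·y_coolant = 67.
Solving: y_mill time = 8.5, y_coolant = 5.5.
Shadow price of mill time = 8.5.

8.5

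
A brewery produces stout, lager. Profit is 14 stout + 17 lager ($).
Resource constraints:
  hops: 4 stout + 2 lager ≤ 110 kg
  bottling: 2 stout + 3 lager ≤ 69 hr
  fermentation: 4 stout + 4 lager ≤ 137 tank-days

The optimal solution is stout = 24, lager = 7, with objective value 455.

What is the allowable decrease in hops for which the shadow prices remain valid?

64

Binding constraints: hops, bottling. The basis is B = [[4,2],[2,3]] with det 8.
Per unit decrease in hops, x* moves by d = (-0.375, 0.25).
The basis stays optimal until stout reaches 0; allowable decrease = 64 kg.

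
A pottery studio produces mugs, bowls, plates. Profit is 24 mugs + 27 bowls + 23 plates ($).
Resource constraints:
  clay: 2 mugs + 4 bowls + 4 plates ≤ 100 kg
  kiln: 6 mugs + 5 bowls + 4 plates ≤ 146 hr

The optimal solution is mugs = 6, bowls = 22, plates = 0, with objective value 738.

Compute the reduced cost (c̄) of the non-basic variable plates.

Both clay and kiln are binding at x*.
From A_Bᵀ y = c: 2·y_clay + 6·y_kiln = 24; 4·y_clay + 5·y_kiln = 27.
This yields shadow prices y_clay = 3, y_kiln = 3.
Reduced cost of plates: c₃ − yᵀa₃ = 23 − (3·4 + 3·4) = 23 − 24 = -1.

-1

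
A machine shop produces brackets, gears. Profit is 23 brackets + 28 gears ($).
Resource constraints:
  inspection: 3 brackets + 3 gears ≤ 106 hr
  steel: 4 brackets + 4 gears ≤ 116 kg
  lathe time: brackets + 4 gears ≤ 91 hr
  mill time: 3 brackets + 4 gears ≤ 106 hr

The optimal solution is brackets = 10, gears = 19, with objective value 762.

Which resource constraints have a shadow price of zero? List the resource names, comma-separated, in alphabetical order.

inspection, lathe time

inspection: 87/106 (slack 19)
steel: 116/116 (binding)
lathe time: 86/91 (slack 5)
mill time: 106/106 (binding)
By complementary slackness, a constraint with positive slack has shadow price 0 → inspection, lathe time.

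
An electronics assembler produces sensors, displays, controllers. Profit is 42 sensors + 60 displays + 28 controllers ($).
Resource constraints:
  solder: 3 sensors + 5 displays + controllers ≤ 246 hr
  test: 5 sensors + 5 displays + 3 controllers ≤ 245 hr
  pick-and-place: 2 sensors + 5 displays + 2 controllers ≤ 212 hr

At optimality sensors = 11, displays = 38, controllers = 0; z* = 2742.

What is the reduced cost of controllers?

-2

Binding: test and pick-and-place. Non-binding: solder (23 unused).
By complementary slackness, y = 0 for the non-binding constraint.
Dual feasibility on the basic columns requires 5·y_test + 2·y_pick-and-place = 42, 5·y_test + 5·y_pick-and-place = 60.
Solving: y_test = 6, y_pick-and-place = 6.
Reduced cost of controllers: c₃ − yᵀa₃ = 28 − (6·3 + 6·2) = 28 − 30 = -2.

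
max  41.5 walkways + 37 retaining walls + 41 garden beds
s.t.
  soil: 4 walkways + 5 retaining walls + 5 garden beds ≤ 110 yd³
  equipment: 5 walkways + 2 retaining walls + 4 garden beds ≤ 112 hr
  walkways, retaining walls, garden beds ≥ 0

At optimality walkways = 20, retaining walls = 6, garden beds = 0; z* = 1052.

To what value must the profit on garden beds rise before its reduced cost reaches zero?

44

Check each constraint at x*: soil 110/110 (tight); equipment 112/112 (tight).
From A_Bᵀ y = c: 4·y_soil + 5·y_equipment = 41.5; 5·y_soil + 2·y_equipment = 37.
This yields shadow prices y_soil = 6, y_equipment = 3.5.
garden beds enters the basis when its profit ≥ yᵀa₃ = 6·5 + 3.5·4 = 44.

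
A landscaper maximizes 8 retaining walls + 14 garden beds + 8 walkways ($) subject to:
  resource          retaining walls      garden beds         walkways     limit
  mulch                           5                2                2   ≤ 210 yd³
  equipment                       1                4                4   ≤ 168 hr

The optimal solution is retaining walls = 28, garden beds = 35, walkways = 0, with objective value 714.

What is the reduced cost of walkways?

Both mulch and equipment are binding at x*.
From A_Bᵀ y = c: 5·y_mulch + 1·y_equipment = 8; 2·y_mulch + 4·y_equipment = 14.
Solving: y_mulch = 1, y_equipment = 3.
Reduced cost of walkways: c₃ − yᵀa₃ = 8 − (1·2 + 3·4) = 8 − 14 = -6.

-6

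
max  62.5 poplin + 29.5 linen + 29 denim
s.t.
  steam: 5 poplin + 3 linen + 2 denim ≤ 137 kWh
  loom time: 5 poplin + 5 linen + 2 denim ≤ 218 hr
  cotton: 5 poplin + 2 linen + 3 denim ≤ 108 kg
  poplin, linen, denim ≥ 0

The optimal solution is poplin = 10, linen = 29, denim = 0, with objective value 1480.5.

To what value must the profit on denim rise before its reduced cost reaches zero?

Binding: steam and cotton. Non-binding: loom time (23 unused).
By complementary slackness, y = 0 for the non-binding constraint.
Dual feasibility on the basic columns requires 5·y_steam + 5·y_cotton = 62.5, 3·y_steam + 2·y_cotton = 29.5.
This yields shadow prices y_steam = 4.5, y_cotton = 8.
denim enters the basis when its profit ≥ yᵀa₃ = 4.5·2 + 8·3 = 33.

33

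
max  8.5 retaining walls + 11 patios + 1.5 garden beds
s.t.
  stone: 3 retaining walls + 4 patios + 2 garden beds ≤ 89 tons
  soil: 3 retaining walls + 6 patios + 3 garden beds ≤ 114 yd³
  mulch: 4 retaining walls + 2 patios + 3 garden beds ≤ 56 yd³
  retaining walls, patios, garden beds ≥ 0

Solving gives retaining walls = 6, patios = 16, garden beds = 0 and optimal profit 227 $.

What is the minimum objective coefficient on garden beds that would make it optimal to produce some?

At the optimum: stone uses 82 of 89 (slack = 7); soil uses 114 of 114 (binding); mulch uses 56 of 56 (binding).
By complementary slackness, y = 0 for the non-binding constraint.
Dual feasibility on the basic columns requires 3·y_soil + 4·y_mulch = 8.5, 6·y_soil + 2·y_mulch = 11.
This yields shadow prices y_soil = 1.5, y_mulch = 1.
garden beds enters the basis when its profit ≥ yᵀa₃ = 1.5·3 + 1·3 = 7.5.

7.5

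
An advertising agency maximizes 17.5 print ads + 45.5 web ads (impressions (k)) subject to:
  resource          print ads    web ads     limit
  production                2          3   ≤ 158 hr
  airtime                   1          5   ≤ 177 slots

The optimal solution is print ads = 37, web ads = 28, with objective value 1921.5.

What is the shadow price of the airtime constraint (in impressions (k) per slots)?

At the optimum: production uses 158 of 158 (binding); airtime uses 177 of 177 (binding).
Dual feasibility on the basic columns requires 2·y_production + 1·y_airtime = 17.5, 3·y_production + 5·y_airtime = 45.5.
This yields shadow prices y_production = 6, y_airtime = 5.5.
Shadow price of airtime = 5.5.

5.5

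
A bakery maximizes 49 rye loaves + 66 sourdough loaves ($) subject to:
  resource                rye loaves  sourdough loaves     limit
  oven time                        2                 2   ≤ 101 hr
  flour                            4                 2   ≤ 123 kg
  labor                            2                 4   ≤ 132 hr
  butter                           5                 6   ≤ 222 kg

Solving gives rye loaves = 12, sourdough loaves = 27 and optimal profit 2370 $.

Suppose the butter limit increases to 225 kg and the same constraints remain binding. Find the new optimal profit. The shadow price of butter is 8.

2394

Δb = 3, so new z* = 2370 + (8)·(3) = 2370 + 24 = 2394.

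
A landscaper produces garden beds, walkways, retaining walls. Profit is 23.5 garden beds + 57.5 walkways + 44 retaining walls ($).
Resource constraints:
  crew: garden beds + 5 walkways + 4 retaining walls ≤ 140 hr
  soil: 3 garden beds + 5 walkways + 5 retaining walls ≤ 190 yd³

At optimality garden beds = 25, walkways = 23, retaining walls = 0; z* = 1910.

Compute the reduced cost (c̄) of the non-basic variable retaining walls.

-8

Both crew and soil are binding at x*.
The binding rows give the dual system: 1·y_crew + 3·y_soil = 23.5 and 5·y_crew + 5·y_soil = 57.5.
→ y_crew = 5.5 and y_soil = 6.
Reduced cost of retaining walls: c₃ − yᵀa₃ = 44 − (5.5·4 + 6·5) = 44 − 52 = -8.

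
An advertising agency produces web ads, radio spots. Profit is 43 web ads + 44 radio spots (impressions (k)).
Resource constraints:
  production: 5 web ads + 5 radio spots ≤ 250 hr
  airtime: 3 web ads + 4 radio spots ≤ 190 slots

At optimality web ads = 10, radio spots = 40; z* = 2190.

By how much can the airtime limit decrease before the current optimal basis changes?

40

Binding constraints: production, airtime. The basis is B = [[5,5],[3,4]] with det 5.
Per unit decrease in airtime, x* moves by d = (1, -1).
The basis stays optimal until radio spots reaches 0; allowable decrease = 40 slots.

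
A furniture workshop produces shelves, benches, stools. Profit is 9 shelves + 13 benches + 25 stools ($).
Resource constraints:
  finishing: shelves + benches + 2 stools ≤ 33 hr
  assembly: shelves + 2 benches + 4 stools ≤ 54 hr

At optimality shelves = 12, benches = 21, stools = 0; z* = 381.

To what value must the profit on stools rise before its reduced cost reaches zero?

Both finishing and assembly are binding at x*.
From A_Bᵀ y = c: 1·y_finishing + 1·y_assembly = 9; 1·y_finishing + 2·y_assembly = 13.
This yields shadow prices y_finishing = 5, y_assembly = 4.
stools enters the basis when its profit ≥ yᵀa₃ = 5·2 + 4·4 = 26.

26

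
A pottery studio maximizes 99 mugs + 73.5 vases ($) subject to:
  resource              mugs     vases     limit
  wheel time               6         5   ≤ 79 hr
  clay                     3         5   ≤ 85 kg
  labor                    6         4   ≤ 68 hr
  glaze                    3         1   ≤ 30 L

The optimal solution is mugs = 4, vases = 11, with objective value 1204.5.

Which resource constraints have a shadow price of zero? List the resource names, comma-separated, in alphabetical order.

wheel time: 79/79 (binding)
clay: 67/85 (slack 18)
labor: 68/68 (binding)
glaze: 23/30 (slack 7)
By complementary slackness, a constraint with positive slack has shadow price 0 → clay, glaze.

clay, glaze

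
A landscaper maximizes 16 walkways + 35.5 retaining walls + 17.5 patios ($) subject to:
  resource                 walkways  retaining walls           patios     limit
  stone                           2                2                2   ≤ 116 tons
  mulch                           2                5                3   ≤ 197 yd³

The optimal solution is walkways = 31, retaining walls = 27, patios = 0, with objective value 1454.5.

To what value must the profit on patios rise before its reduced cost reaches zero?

At the optimum: stone uses 116 of 116 (binding); mulch uses 197 of 197 (binding).
From A_Bᵀ y = c: 2·y_stone + 2·y_mulch = 16; 2·y_stone + 5·y_mulch = 35.5.
This yields shadow prices y_stone = 1.5, y_mulch = 6.5.
patios enters the basis when its profit ≥ yᵀa₃ = 1.5·2 + 6.5·3 = 22.5.

22.5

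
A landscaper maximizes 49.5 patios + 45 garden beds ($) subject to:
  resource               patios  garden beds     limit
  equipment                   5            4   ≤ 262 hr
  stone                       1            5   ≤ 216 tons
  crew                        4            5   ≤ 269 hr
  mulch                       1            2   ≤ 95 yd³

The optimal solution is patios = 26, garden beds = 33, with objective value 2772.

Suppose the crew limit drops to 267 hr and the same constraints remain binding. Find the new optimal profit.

2766

Check each constraint at x*: equipment 262/262 (tight); stone 191/216 (slack 25); crew 269/269 (tight); mulch 92/95 (slack 3).
Slack constraints have shadow price 0 (complementary slackness).
From A_Bᵀ y = c: 5·y_equipment + 4·y_crew = 49.5; 4·y_equipment + 5·y_crew = 45.
→ y_equipment = 7.5 and y_crew = 3.
Δz = y_crew·Δb = 3 × (-2) = -6, so new z* = 2772 − 6 = 2766.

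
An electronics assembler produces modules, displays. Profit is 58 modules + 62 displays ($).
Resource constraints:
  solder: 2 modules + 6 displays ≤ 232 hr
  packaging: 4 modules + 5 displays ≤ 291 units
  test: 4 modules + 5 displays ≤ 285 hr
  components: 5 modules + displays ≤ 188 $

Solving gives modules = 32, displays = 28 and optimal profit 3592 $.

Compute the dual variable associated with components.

8

Check each constraint at x*: solder 232/232 (tight); packaging 268/291 (slack 23); test 268/285 (slack 17); components 188/188 (tight).
Since packaging, test are not tight, their duals are 0.
The binding rows give the dual system: 2·y_solder + 5·y_components = 58 and 6·y_solder + 1·y_components = 62.
→ y_solder = 9 and y_components = 8.
Shadow price of components = 8.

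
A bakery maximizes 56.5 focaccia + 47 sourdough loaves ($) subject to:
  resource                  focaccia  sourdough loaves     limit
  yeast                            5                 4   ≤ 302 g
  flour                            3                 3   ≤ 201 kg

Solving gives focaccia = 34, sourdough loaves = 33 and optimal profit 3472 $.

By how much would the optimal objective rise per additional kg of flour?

Both yeast and flour are binding at x*.
From A_Bᵀ y = c: 5·y_yeast + 3·y_flour = 56.5; 4·y_yeast + 3·y_flour = 47.
Solving: y_yeast = 9.5, y_flour = 3.
Shadow price of flour = 3.

3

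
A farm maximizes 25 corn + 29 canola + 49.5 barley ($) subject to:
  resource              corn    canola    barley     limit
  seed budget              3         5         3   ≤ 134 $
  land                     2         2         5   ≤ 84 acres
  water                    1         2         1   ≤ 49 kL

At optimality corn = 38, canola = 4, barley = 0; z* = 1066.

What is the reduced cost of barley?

-4

Check each constraint at x*: seed budget 134/134 (tight); land 84/84 (tight); water 46/49 (slack 3).
By complementary slackness, y = 0 for the non-binding constraint.
Dual feasibility on the basic columns requires 3·y_seed budget + 2·y_land = 25, 5·y_seed budget + 2·y_land = 29.
→ y_seed budget = 2 and y_land = 9.5.
Reduced cost of barley: c₃ − yᵀa₃ = 49.5 − (2·3 + 9.5·5) = 49.5 − 53.5 = -4.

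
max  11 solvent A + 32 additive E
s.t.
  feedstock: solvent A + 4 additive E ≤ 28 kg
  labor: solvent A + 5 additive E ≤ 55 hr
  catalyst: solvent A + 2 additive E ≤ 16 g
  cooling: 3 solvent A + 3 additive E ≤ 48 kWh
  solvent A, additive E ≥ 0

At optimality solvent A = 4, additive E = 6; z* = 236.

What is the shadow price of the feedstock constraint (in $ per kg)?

5

Binding: feedstock and catalyst. Non-binding: labor (21 unused), cooling (18 unused).
Slack constraints have shadow price 0 (complementary slackness).
Dual feasibility on the basic columns requires 1·y_feedstock + 1·y_catalyst = 11, 4·y_feedstock + 2·y_catalyst = 32.
This yields shadow prices y_feedstock = 5, y_catalyst = 6.
Shadow price of feedstock = 5.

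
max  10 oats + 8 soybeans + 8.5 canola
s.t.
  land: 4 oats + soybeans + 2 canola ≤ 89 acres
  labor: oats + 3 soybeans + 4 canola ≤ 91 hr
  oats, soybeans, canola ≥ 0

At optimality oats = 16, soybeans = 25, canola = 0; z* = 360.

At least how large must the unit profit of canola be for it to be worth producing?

Check each constraint at x*: land 89/89 (tight); labor 91/91 (tight).
From A_Bᵀ y = c: 4·y_land + 1·y_labor = 10; 1·y_land + 3·y_labor = 8.
→ y_land = 2 and y_labor = 2.
canola enters the basis when its profit ≥ yᵀa₃ = 2·2 + 2·4 = 12.

12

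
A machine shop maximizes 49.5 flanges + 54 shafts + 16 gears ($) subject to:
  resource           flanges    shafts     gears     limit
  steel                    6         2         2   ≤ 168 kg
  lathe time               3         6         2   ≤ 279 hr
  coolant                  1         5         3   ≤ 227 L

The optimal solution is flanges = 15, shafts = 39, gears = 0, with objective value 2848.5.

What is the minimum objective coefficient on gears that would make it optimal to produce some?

24

Binding: steel and lathe time. Non-binding: coolant (17 unused).
Slack constraints have shadow price 0 (complementary slackness).
From A_Bᵀ y = c: 6·y_steel + 3·y_lathe time = 49.5; 2·y_steel + 6·y_lathe time = 54.
→ y_steel = 4.5 and y_lathe time = 7.5.
gears enters the basis when its profit ≥ yᵀa₃ = 4.5·2 + 7.5·2 = 24.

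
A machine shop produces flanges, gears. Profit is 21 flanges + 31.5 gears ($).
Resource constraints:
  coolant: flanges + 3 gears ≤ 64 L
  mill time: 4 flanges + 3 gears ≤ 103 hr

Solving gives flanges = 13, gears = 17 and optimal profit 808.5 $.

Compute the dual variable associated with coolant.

7

At the optimum: coolant uses 64 of 64 (binding); mill time uses 103 of 103 (binding).
From A_Bᵀ y = c: 1·y_coolant + 4·y_mill time = 21; 3·y_coolant + 3·y_mill time = 31.5.
→ y_coolant = 7 and y_mill time = 3.5.
Shadow price of coolant = 7.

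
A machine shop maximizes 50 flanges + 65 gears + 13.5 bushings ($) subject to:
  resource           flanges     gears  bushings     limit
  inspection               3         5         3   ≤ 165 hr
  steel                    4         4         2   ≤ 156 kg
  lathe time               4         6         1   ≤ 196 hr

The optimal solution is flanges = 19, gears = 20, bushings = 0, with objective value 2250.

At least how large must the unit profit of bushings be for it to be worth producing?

17.5

Binding: steel and lathe time. Non-binding: inspection (8 unused).
Since inspection is not tight, its dual is 0.
From A_Bᵀ y = c: 4·y_steel + 4·y_lathe time = 50; 4·y_steel + 6·y_lathe time = 65.
→ y_steel = 5 and y_lathe time = 7.5.
bushings enters the basis when its profit ≥ yᵀa₃ = 5·2 + 7.5·1 = 17.5.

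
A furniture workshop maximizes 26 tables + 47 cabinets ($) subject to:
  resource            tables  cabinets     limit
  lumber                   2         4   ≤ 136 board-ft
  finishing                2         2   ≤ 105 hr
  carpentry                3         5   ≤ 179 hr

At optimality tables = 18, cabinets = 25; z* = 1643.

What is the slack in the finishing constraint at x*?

finishing used = 2·18 + 2·25 = 86; slack = 105 − 86 = 19.

19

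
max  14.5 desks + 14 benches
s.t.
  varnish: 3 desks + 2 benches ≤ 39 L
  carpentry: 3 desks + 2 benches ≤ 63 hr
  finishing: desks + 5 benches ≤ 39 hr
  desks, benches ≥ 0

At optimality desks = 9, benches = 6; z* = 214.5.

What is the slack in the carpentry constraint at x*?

24

carpentry used = 3·9 + 2·6 = 39; slack = 63 − 39 = 24.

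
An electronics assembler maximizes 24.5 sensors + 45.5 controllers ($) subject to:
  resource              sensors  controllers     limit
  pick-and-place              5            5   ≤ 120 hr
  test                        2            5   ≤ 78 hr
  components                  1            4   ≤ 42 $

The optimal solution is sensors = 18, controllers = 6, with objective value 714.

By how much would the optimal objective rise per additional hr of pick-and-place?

Check each constraint at x*: pick-and-place 120/120 (tight); test 66/78 (slack 12); components 42/42 (tight).
Slack constraints have shadow price 0 (complementary slackness).
From A_Bᵀ y = c: 5·y_pick-and-place + 1·y_components = 24.5; 5·y_pick-and-place + 4·y_components = 45.5.
Solving: y_pick-and-place = 3.5, y_components = 7.
Shadow price of pick-and-place = 3.5.

3.5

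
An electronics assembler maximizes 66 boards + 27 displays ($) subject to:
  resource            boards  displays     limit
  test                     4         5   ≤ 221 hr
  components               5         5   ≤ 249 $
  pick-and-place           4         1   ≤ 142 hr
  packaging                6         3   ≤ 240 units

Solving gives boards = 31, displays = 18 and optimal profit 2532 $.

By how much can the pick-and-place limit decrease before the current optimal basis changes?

Binding constraints: pick-and-place, packaging. The basis is B = [[4,1],[6,3]] with det 6.
Per unit decrease in pick-and-place, x* moves by d = (-0.5, 1).
The basis stays optimal until components becomes binding; allowable decrease = 1.6 hr.

1.6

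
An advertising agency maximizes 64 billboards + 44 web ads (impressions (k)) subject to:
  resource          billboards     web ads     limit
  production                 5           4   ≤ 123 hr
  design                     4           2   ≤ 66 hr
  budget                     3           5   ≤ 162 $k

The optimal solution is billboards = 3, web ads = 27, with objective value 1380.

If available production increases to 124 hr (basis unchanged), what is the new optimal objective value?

1388

Check each constraint at x*: production 123/123 (tight); design 66/66 (tight); budget 144/162 (slack 18).
Since budget is not tight, its dual is 0.
The binding rows give the dual system: 5·y_production + 4·y_design = 64 and 4·y_production + 2·y_design = 44.
Solving: y_production = 8, y_design = 6.
Δz = y_production·Δb = 8 × (1) = 8, so new z* = 1380 + 8 = 1388.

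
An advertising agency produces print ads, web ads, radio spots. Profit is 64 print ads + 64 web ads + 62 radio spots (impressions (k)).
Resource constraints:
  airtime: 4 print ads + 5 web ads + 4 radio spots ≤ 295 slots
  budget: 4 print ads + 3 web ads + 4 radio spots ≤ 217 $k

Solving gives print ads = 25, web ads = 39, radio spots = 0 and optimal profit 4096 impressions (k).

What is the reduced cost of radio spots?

-2

At the optimum: airtime uses 295 of 295 (binding); budget uses 217 of 217 (binding).
Dual feasibility on the basic columns requires 4·y_airtime + 4·y_budget = 64, 5·y_airtime + 3·y_budget = 64.
This yields shadow prices y_airtime = 8, y_budget = 8.
Reduced cost of radio spots: c₃ − yᵀa₃ = 62 − (8·4 + 8·4) = 62 − 64 = -2.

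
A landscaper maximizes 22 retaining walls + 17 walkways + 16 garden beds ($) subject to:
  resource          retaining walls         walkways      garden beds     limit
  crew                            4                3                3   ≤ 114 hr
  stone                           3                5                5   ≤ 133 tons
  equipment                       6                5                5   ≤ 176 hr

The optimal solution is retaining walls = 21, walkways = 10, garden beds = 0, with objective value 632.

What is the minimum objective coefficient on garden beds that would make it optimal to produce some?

17

At the optimum: crew uses 114 of 114 (binding); stone uses 113 of 133 (slack = 20); equipment uses 176 of 176 (binding).
Since stone is not tight, its dual is 0.
Dual feasibility on the basic columns requires 4·y_crew + 6·y_equipment = 22, 3·y_crew + 5·y_equipment = 17.
Solving: y_crew = 4, y_equipment = 1.
garden beds enters the basis when its profit ≥ yᵀa₃ = 4·3 + 1·5 = 17.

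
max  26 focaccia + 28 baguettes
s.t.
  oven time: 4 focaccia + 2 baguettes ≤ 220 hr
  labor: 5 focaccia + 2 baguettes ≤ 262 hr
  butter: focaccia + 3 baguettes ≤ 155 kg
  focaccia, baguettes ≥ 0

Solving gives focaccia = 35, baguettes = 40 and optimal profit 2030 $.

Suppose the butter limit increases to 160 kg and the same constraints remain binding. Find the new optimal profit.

At the optimum: oven time uses 220 of 220 (binding); labor uses 255 of 262 (slack = 7); butter uses 155 of 155 (binding).
By complementary slackness, y = 0 for the non-binding constraint.
From A_Bᵀ y = c: 4·y_oven time + 1·y_butter = 26; 2·y_oven time + 3·y_butter = 28.
→ y_oven time = 5 and y_butter = 6.
Δz = y_butter·Δb = 6 × (5) = 30, so new z* = 2030 + 30 = 2060.

2060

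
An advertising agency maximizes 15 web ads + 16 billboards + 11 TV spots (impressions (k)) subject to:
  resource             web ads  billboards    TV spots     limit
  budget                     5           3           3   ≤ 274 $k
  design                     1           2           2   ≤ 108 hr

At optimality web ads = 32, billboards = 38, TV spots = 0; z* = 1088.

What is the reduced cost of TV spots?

Both budget and design are binding at x*.
Dual feasibility on the basic columns requires 5·y_budget + 1·y_design = 15, 3·y_budget + 2·y_design = 16.
→ y_budget = 2 and y_design = 5.
Reduced cost of TV spots: c₃ − yᵀa₃ = 11 − (2·3 + 5·2) = 11 − 16 = -5.

-5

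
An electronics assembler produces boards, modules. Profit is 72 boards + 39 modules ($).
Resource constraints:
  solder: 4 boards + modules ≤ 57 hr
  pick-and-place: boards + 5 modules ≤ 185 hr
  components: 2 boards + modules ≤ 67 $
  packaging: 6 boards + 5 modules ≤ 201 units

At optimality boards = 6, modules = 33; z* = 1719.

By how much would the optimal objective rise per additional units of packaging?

6

Binding: solder and packaging. Non-binding: pick-and-place (14 unused), components (22 unused).
By complementary slackness, y = 0 for the non-binding constraints.
Dual feasibility on the basic columns requires 4·y_solder + 6·y_packaging = 72, 1·y_solder + 5·y_packaging = 39.
This yields shadow prices y_solder = 9, y_packaging = 6.
Shadow price of packaging = 6.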